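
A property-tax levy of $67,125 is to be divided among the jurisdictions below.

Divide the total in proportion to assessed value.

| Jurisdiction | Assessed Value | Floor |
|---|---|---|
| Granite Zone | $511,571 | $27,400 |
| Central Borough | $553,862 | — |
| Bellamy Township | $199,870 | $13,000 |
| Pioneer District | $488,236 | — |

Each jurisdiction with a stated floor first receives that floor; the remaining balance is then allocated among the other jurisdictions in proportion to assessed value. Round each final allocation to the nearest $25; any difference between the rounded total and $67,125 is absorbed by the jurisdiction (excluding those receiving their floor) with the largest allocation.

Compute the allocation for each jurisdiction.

Granite Zone: $27,400; Central Borough: $14,200; Bellamy Township: $13,000; Pioneer District: $12,525

Guaranteed amounts: Granite Zone $27,400; Bellamy Township $13,000. Remaining pool $26,725.
Remaining pool split over remaining assessed value 1,042,098: Central Borough 14,204.00 → $14,200; Pioneer District 12,521.00 → $12,525.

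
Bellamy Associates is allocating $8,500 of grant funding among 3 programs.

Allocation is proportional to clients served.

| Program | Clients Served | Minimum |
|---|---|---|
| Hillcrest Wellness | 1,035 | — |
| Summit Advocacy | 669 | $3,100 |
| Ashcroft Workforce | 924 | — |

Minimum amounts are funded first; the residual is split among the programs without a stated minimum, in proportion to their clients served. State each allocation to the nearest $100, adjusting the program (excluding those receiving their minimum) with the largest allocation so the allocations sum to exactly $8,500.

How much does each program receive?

Fund the minimums — Summit Advocacy $3,100. Residual $5,400.
Residual split over remaining clients served 1,959: Hillcrest Wellness 2,852.99 → $2,900; Ashcroft Workforce 2,547.01 → $2,500.

Hillcrest Wellness: $2,900; Summit Advocacy: $3,100; Ashcroft Workforce: $2,500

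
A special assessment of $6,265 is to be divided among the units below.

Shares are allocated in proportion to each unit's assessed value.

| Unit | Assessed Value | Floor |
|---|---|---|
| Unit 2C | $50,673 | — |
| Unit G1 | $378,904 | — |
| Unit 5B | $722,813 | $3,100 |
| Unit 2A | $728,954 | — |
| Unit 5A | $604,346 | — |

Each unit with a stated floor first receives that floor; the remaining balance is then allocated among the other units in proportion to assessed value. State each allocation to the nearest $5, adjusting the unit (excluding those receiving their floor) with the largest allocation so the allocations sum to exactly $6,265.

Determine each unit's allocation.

Unit 2C: $90; Unit G1: $680; Unit 5B: $3,100; Unit 2A: $1,310; Unit 5A: $1,085

Minimums first: Unit 5B $3,100. Remaining pool $3,165.
Remaining pool split over remaining assessed value 1,762,877: Unit 2C 90.98 → $90; Unit G1 680.27 → $680; Unit 2A 1,308.74 → $1,310; Unit 5A 1,085.02 → $1,085.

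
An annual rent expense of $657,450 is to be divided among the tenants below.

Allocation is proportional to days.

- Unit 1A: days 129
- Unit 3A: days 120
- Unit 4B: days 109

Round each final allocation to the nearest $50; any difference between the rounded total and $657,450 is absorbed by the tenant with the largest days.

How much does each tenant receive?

Sum of days: 358.
Unrounded shares: Unit 1A 129/358 × $657,450 = 236,902.37; Unit 3A 120/358 × $657,450 = 220,374.30; Unit 4B 109/358 × $657,450 = 200,173.32.
Rounded to nearest $50: Unit 1A $236,900; Unit 3A $220,350; Unit 4B $200,150. Sum = $657,400.
Difference $657,450 − $657,400 = +$50 applied to largest days (Unit 1A): Unit 1A becomes $236,950.

Unit 1A: $236,950 | Unit 3A: $220,350 | Unit 4B: $200,150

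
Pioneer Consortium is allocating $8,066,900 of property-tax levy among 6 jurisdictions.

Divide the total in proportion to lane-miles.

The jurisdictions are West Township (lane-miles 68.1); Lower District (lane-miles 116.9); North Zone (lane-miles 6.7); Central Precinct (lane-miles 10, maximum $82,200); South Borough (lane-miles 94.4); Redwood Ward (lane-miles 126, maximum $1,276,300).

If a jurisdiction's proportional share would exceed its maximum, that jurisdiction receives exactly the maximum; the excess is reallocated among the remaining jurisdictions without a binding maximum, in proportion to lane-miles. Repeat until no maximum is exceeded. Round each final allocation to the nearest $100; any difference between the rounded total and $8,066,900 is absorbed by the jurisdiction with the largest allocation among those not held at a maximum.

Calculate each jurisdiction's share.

West Township: $1,596,800 | Lower District: $2,741,000 | North Zone: $157,100 | Central Precinct: $82,200 | South Borough: $2,213,500 | Redwood Ward: $1,276,300

Total lane-miles = 422.1.
Proportional shares (ignoring caps): West Township 1,301,482.80; Lower District 2,234,116.58; North Zone 128,046.03; Central Precinct 191,113.48; South Borough 1,804,111.25; Redwood Ward 2,408,029.85.
Capped: Central Precinct ($82,200), Redwood Ward ($1,276,300); balance $6,708,400 reallocated over remaining lane-miles 286.1.
Remaining shares: West Township 1,596,791.47 → $1,596,800; Lower District 2,741,041.45 → $2,741,000; North Zone 157,099.90 → $157,100; South Borough 2,213,467.18 → $2,213,500.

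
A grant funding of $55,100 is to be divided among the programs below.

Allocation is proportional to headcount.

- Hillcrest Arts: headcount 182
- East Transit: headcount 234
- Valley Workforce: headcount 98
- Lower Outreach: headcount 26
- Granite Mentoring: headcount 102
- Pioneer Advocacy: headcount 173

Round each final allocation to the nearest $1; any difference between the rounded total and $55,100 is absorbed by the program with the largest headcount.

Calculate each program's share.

Hillcrest Arts: $12,305; East Transit: $15,819; Valley Workforce: $6,626; Lower Outreach: $1,758; Granite Mentoring: $6,896; Pioneer Advocacy: $11,696

Headcount total: 815.
Raw shares: Hillcrest Arts 182/815 × $55,100 = 12,304.54; East Transit 234/815 × $55,100 = 15,820.12; Valley Workforce 98/815 × $55,100 = 6,625.52; Lower Outreach 26/815 × $55,100 = 1,757.79; Granite Mentoring 102/815 × $55,100 = 6,895.95; Pioneer Advocacy 173/815 × $55,100 = 11,696.07.
At nearest $1: Hillcrest Arts $12,305; East Transit $15,820; Valley Workforce $6,626; Lower Outreach $1,758; Granite Mentoring $6,896; Pioneer Advocacy $11,696. Sum = $55,101.
Difference $55,100 − $55,101 = −$1 applied to largest headcount (East Transit): East Transit becomes $15,819.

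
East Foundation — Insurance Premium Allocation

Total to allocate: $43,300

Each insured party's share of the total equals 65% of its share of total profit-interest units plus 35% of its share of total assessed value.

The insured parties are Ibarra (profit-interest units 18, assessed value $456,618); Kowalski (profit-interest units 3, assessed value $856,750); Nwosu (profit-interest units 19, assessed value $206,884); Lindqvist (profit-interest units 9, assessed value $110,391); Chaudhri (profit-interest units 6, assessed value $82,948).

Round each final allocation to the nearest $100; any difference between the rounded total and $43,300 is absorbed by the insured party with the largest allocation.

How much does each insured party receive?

Ibarra: $13,200 | Kowalski: $9,100 | Nwosu: $11,600 | Lindqvist: $5,600 | Chaudhri: $3,800

Totals — profit-interest units 55, assessed value 1,713,591.
Blended shares (65% profit-interest units + 35% assessed value): Ibarra 0.3060; Kowalski 0.2104; Nwosu 0.2668; Lindqvist 0.1289; Chaudhri 0.0879.
Pro-rata amounts: Ibarra 13,249.42; Kowalski 9,112.28; Nwosu 11,552.50; Lindqvist 5,581.84; Chaudhri 3,803.96.
At nearest $100: Ibarra $13,200; Kowalski $9,100; Nwosu $11,600; Lindqvist $5,600; Chaudhri $3,800. Sum = $43,300.
Sum already equals the total — no adjustment.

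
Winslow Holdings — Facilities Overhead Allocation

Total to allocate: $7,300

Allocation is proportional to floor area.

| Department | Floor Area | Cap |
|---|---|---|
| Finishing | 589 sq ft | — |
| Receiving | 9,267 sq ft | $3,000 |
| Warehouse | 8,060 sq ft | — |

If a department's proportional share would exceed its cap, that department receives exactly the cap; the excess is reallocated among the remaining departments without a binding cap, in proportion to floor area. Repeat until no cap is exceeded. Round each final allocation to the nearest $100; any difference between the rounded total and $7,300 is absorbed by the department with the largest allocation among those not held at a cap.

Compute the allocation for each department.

Finishing: $300; Receiving: $3,000; Warehouse: $4,000

Combined floor area = 17,916.
Proportional shares (ignoring caps): Finishing 239.99; Receiving 3,775.90; Warehouse 3,284.10.
Held at cap: Receiving ($3,000); balance $4,300 reallocated over remaining floor area 8,649.
Redistributed shares: Finishing 292.83 → $300; Warehouse 4,007.17 → $4,000.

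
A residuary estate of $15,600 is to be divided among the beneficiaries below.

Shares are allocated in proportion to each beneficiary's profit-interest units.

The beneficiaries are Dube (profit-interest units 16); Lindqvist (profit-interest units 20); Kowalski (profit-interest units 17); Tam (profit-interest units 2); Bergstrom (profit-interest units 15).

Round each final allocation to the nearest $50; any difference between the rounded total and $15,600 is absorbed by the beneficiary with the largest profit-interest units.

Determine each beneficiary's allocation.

Combined profit-interest units = 16 + 20 + 17 + 2 + 15 = 70.
Raw shares: Dube 3,565.71; Lindqvist 4,457.14; Kowalski 3,788.57; Tam 445.71; Bergstrom 3,342.86.
At nearest $50: Dube $3,550; Lindqvist $4,450; Kowalski $3,800; Tam $450; Bergstrom $3,350. Sum = $15,600.
Rounded total matches; no reconciliation needed.

Dube: $3,550 · Lindqvist: $4,450 · Kowalski: $3,800 · Tam: $450 · Bergstrom: $3,350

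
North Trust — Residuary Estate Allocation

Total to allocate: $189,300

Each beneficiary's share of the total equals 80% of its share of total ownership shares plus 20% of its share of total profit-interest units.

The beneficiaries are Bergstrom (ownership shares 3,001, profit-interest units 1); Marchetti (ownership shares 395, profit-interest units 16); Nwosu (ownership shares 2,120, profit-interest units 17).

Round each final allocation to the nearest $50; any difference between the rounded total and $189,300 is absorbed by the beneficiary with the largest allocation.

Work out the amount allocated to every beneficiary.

Bergstrom: $83,500 · Marchetti: $28,650 · Nwosu: $77,150

Totals — ownership shares 5,516, profit-interest units 34.
Composite weights (80% ownership shares + 20% profit-interest units): Bergstrom 0.4411; Marchetti 0.1514; Nwosu 0.4075.
Proportional shares: Bergstrom 83,505.02; Marchetti 28,661.07; Nwosu 77,133.92.
After rounding ($50): Bergstrom $83,500; Marchetti $28,650; Nwosu $77,150. Sum = $189,300.
Rounded total matches; no reconciliation needed.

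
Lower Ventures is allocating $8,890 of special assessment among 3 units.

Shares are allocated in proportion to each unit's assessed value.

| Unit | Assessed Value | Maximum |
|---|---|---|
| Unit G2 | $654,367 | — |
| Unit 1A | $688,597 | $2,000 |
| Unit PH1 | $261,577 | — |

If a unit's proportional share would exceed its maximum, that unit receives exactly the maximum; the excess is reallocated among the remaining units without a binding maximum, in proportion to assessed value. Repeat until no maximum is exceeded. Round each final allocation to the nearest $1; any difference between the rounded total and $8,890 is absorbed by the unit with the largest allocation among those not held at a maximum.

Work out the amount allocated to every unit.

Unit G2: $4,922; Unit 1A: $2,000; Unit PH1: $1,968

Sum of assessed value: 1,604,541.
Pro-rata shares before constraints: Unit G2 3,625.54; Unit 1A 3,815.19; Unit PH1 1,449.27.
Held at cap: Unit 1A ($2,000); residual $6,890 reallocated over remaining assessed value 915,944.
Remaining shares: Unit G2 4,922.34 → $4,922; Unit PH1 1,967.66 → $1,968.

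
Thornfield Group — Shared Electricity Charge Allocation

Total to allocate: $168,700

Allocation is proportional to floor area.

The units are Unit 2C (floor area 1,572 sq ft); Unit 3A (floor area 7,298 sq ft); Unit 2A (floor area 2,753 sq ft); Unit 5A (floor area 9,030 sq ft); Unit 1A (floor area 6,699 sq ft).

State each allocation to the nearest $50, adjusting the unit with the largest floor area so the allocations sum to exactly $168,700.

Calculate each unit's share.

Unit 2C: $9,700 | Unit 3A: $45,000 | Unit 2A: $17,000 | Unit 5A: $55,700 | Unit 1A: $41,300

Total floor area = 1,572 + 7,298 + 2,753 + 9,030 + 6,699 = 27,352.
Pro-rata amounts: Unit 2C 9,695.69; Unit 3A 45,012.16; Unit 2A 16,979.79; Unit 5A 55,694.68; Unit 1A 41,317.68.
After rounding ($50): Unit 2C $9,700; Unit 3A $45,000; Unit 2A $17,000; Unit 5A $55,700; Unit 1A $41,300. Sum = $168,700.
Rounded total matches; no reconciliation needed.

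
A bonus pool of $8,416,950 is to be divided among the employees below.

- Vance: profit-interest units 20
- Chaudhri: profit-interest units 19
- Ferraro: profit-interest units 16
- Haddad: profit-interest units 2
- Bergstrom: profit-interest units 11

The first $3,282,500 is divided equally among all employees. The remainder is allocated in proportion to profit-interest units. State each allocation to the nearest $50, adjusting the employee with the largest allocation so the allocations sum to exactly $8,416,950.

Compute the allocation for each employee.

Equal tier: $3,282,500 ÷ 5 = $656,500 apiece.
Remainder $5,134,450 by profit-interest units (total 68): Vance 1,510,132.35 → $1,510,150; Chaudhri 1,434,625.74 → $1,434,650; Ferraro 1,208,105.88 → $1,208,100; Haddad 151,013.24 → $151,000; Bergstrom 830,572.79 → $830,550.
Totals: Vance $656,500 + $1,510,150 = $2,166,650; Chaudhri $656,500 + $1,434,650 = $2,091,150; Ferraro $656,500 + $1,208,100 = $1,864,600; Haddad $656,500 + $151,000 = $807,500; Bergstrom $656,500 + $830,550 = $1,487,050.

Vance: $2,166,650 | Chaudhri: $2,091,150 | Ferraro: $1,864,600 | Haddad: $807,500 | Bergstrom: $1,487,050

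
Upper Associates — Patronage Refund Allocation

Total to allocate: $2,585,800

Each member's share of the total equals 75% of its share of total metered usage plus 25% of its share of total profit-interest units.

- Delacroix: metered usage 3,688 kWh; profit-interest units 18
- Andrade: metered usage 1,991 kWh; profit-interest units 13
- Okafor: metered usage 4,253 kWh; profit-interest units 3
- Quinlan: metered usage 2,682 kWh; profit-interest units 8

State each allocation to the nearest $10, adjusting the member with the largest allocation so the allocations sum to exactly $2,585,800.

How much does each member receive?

Delacroix: $844,060 · Andrade: $506,200 · Okafor: $700,060 · Quinlan: $535,480

Totals — metered usage 12,614, profit-interest units 42.
Combined weights (75% metered usage + 25% profit-interest units): Delacroix 0.3264; Andrade 0.1958; Okafor 0.2707; Quinlan 0.2071.
Raw shares: Delacroix 844,064.65; Andrade 506,199.63; Okafor 700,056.05; Quinlan 535,479.67.
At nearest $10: Delacroix $844,060; Andrade $506,200; Okafor $700,060; Quinlan $535,480. Sum = $2,585,800.
Rounded total matches; no reconciliation needed.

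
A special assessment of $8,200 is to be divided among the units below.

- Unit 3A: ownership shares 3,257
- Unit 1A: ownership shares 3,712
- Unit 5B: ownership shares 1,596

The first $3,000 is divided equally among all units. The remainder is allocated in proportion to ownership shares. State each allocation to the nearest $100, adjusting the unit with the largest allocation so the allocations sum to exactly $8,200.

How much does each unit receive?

Unit 3A: $3,000 · Unit 1A: $3,200 · Unit 5B: $2,000

First tranche $3,000 split equally: $1,000 each.
Remainder $5,200 by ownership shares (total 8,565): Unit 3A 1,977.40 → $2,000; Unit 1A 2,253.64 → $2,300; Unit 5B 968.97 → $1,000.
Rounding difference −$100 on remainder applied to Unit 1A.
Totals: Unit 3A $1,000 + $2,000 = $3,000; Unit 1A $1,000 + $2,200 = $3,200; Unit 5B $1,000 + $1,000 = $2,000.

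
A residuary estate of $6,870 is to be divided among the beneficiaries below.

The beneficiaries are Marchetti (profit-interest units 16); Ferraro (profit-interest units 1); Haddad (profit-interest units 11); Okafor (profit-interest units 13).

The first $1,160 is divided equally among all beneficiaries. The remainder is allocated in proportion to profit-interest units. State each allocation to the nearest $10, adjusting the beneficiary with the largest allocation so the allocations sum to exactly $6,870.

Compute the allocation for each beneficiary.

$1,160 shared equally gives $290 per beneficiary.
Remainder $5,710 by profit-interest units (total 41): Marchetti 2,228.29 → $2,230; Ferraro 139.27 → $140; Haddad 1,531.95 → $1,530; Okafor 1,810.49 → $1,810.
Totals: Marchetti $290 + $2,230 = $2,520; Ferraro $290 + $140 = $430; Haddad $290 + $1,530 = $1,820; Okafor $290 + $1,810 = $2,100.

Marchetti: $2,520 | Ferraro: $430 | Haddad: $1,820 | Okafor: $2,100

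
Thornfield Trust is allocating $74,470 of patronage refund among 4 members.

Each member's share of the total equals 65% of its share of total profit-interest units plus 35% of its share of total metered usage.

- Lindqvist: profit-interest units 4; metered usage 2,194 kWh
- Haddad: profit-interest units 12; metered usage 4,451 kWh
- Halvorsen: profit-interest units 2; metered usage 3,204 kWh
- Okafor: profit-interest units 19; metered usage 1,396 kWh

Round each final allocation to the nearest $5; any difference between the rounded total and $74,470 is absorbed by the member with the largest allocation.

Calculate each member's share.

Lindqvist: $10,320; Haddad: $26,015; Halvorsen: $10,045; Okafor: $28,090

Totals — profit-interest units 37, metered usage 11,245.
Combined weights (65% profit-interest units + 35% metered usage): Lindqvist 0.1386; Haddad 0.3493; Halvorsen 0.1349; Okafor 0.3772.
Unrounded shares: Lindqvist 10,318.44; Haddad 26,015.94; Halvorsen 10,042.98; Okafor 28,092.63.
Rounded to nearest $5: Lindqvist $10,320; Haddad $26,015; Halvorsen $10,045; Okafor $28,095. Sum = $74,475.
Difference $74,470 − $74,475 = −$5 applied to largest allocation (Okafor): Okafor becomes $28,090.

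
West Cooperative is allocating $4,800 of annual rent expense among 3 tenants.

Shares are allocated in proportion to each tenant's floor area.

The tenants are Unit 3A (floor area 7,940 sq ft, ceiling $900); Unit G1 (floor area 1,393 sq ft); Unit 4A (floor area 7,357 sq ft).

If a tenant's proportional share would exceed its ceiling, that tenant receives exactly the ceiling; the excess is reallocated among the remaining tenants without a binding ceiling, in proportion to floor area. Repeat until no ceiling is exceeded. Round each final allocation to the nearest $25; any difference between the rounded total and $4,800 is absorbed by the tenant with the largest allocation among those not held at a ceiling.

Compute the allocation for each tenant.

Unit 3A: $900; Unit G1: $625; Unit 4A: $3,275

Sum of floor area: 16,690.
Pro-rata shares before constraints: Unit 3A 2,283.52; Unit G1 400.62; Unit 4A 2,115.85.
Capped: Unit 3A ($900); remaining pool $3,900 reallocated over remaining floor area 8,750.
Redistributed shares: Unit G1 620.88 → $625; Unit 4A 3,279.12 → $3,275.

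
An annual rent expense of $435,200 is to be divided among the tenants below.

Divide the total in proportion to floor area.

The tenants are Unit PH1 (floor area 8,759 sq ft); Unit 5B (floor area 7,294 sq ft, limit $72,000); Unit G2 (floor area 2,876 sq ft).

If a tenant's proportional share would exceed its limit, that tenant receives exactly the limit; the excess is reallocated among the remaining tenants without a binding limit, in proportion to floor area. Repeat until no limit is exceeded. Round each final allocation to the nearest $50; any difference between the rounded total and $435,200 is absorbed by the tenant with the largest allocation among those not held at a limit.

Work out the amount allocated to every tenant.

Unit PH1: $273,400; Unit 5B: $72,000; Unit G2: $89,800

Total floor area = 18,929.
Unconstrained shares: Unit PH1 201,379.72; Unit 5B 167,697.65; Unit G2 66,122.63.
Cap binds for Unit 5B ($72,000); remaining pool $363,200 reallocated over remaining floor area 11,635.
Shares after redistribution: Unit PH1 273,422.33 → $273,400; Unit G2 89,777.67 → $89,800.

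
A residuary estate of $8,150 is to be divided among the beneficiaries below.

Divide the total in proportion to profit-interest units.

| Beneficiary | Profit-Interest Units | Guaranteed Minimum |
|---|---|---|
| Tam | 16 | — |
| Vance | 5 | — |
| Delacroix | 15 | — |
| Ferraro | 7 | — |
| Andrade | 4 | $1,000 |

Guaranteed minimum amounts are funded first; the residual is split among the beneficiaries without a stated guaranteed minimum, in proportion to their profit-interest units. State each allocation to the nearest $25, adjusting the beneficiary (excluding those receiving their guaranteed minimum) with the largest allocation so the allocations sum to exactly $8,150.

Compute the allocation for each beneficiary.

Tam: $2,650; Vance: $825; Delacroix: $2,500; Ferraro: $1,175; Andrade: $1,000

Fund the minimums — Andrade $1,000. Remaining pool $7,150.
Remaining pool split over remaining profit-interest units 43: Tam 2,660.47 → $2,650; Vance 831.40 → $825; Delacroix 2,494.19 → $2,500; Ferraro 1,163.95 → $1,175.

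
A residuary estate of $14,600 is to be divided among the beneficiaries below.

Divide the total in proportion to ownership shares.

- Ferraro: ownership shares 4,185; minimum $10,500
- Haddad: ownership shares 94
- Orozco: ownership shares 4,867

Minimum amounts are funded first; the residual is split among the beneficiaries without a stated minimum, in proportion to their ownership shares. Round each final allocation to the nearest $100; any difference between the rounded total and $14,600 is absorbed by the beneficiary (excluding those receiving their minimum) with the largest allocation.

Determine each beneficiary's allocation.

Minimums first: Ferraro $10,500. Balance $4,100.
Balance split over remaining ownership shares 4,961: Haddad 77.69 → $100; Orozco 4,022.31 → $4,000.

Ferraro: $10,500; Haddad: $100; Orozco: $4,000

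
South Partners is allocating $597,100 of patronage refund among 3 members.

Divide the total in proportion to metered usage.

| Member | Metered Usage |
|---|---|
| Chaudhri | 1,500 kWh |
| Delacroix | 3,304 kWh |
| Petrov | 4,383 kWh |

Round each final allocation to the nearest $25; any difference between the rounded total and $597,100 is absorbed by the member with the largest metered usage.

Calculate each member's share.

Chaudhri: $97,500; Delacroix: $214,750; Petrov: $284,850

Total metered usage = 9,187.
Unrounded shares: Chaudhri 1,500/9,187 × $597,100 = 97,491.02; Delacroix 3,304/9,187 × $597,100 = 214,740.22; Petrov 4,383/9,187 × $597,100 = 284,868.76.
Rounded to nearest $25: Chaudhri $97,500; Delacroix $214,750; Petrov $284,875. Sum = $597,125.
Difference $597,100 − $597,125 = −$25 applied to largest metered usage (Petrov): Petrov becomes $284,850.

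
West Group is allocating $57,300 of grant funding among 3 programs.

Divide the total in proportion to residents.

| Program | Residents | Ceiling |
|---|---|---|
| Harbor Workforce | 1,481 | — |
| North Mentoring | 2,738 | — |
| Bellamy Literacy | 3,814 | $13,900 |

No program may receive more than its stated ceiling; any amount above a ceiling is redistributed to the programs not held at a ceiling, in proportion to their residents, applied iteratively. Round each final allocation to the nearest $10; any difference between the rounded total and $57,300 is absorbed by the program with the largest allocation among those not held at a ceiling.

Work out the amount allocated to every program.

Harbor Workforce: $15,230 · North Mentoring: $28,170 · Bellamy Literacy: $13,900

Sum of residents: 8,033.
Pro-rata shares before constraints: Harbor Workforce 10,564.09; North Mentoring 19,530.36; Bellamy Literacy 27,205.55.
Cap binds for Bellamy Literacy ($13,900); balance $43,400 reallocated over remaining residents 4,219.
Remaining shares: Harbor Workforce 15,234.75 → $15,230; North Mentoring 28,165.25 → $28,170.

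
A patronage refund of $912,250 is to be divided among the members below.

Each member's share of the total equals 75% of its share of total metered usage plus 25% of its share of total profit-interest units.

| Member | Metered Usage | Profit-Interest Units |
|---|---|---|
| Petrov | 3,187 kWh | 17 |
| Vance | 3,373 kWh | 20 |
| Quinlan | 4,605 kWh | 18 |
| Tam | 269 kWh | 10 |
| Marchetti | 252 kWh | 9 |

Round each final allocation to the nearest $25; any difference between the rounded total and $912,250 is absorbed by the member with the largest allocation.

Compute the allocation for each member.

Petrov: $238,975 · Vance: $259,125 · Quinlan: $325,075 · Tam: $46,575 · Marchetti: $42,500

Totals — metered usage 11,686, profit-interest units 74.
Composite weights (75% metered usage + 25% profit-interest units): Petrov 0.2620; Vance 0.2840; Quinlan 0.3564; Tam 0.0510; Marchetti 0.0466.
Raw shares: Petrov 238,984.00; Vance 259,119.64; Quinlan 325,086.46; Tam 46,568.57; Marchetti 42,491.33.
After rounding ($25): Petrov $238,975; Vance $259,125; Quinlan $325,075; Tam $46,575; Marchetti $42,500. Sum = $912,250.
No rounding difference to absorb.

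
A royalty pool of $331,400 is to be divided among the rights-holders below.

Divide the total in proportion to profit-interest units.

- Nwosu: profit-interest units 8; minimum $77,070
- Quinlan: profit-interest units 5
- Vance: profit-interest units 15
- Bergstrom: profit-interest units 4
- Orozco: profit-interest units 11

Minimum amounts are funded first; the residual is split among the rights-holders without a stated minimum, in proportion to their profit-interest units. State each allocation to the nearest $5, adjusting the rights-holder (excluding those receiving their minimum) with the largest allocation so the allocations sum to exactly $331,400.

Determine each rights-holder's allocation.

Nwosu: $77,070; Quinlan: $36,335; Vance: $109,000; Bergstrom: $29,065; Orozco: $79,930

Fund the minimums — Nwosu $77,070. Remaining pool $254,330.
Remaining pool split over remaining profit-interest units 35: Quinlan 36,332.86 → $36,335; Vance 108,998.57 → $109,000; Bergstrom 29,066.29 → $29,065; Orozco 79,932.29 → $79,930.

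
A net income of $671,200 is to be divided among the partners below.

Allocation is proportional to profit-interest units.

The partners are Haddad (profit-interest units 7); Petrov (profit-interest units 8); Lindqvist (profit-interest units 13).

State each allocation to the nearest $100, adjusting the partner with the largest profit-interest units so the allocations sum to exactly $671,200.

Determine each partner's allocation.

Combined profit-interest units = 7 + 8 + 13 = 28.
Pro-rata amounts: Haddad 167,800.00; Petrov 191,771.43; Lindqvist 311,628.57.
At nearest $100: Haddad $167,800; Petrov $191,800; Lindqvist $311,600. Sum = $671,200.
No rounding difference to absorb.

Haddad: $167,800 | Petrov: $191,800 | Lindqvist: $311,600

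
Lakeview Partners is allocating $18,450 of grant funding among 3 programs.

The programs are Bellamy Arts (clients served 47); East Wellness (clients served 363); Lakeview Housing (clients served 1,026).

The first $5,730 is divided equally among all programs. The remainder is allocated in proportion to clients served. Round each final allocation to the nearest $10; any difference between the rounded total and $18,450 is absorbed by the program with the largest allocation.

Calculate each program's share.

$5,730 shared equally gives $1,910 per program.
Remainder $12,720 by clients served (total 1,436): Bellamy Arts 416.32 → $420; East Wellness 3,215.43 → $3,220; Lakeview Housing 9,088.25 → $9,090.
Rounding difference −$10 on remainder applied to Lakeview Housing.
Totals: Bellamy Arts $1,910 + $420 = $2,330; East Wellness $1,910 + $3,220 = $5,130; Lakeview Housing $1,910 + $9,080 = $10,990.

Bellamy Arts: $2,330 · East Wellness: $5,130 · Lakeview Housing: $10,990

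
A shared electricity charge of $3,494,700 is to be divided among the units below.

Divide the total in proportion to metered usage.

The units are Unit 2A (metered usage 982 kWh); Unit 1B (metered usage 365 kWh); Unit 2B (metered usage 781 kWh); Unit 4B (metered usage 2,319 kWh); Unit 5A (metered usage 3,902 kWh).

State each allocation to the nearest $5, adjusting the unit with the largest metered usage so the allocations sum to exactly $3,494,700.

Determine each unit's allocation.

Unit 2A: $411,045 | Unit 1B: $152,780 | Unit 2B: $326,910 | Unit 4B: $970,680 | Unit 5A: $1,633,285

Total metered usage = 8,349.
Pro-rata amounts: Unit 2A 982/8,349 × $3,494,700 = 411,042.69; Unit 1B 365/8,349 × $3,494,700 = 152,780.63; Unit 2B 781/8,349 × $3,494,700 = 326,908.70; Unit 4B 2,319/8,349 × $3,494,700 = 970,680.24; Unit 5A 3,902/8,349 × $3,494,700 = 1,633,287.75.
At nearest $5: Unit 2A $411,045; Unit 1B $152,780; Unit 2B $326,910; Unit 4B $970,680; Unit 5A $1,633,290. Sum = $3,494,705.
Difference $3,494,700 − $3,494,705 = −$5 applied to largest metered usage (Unit 5A): Unit 5A becomes $1,633,285.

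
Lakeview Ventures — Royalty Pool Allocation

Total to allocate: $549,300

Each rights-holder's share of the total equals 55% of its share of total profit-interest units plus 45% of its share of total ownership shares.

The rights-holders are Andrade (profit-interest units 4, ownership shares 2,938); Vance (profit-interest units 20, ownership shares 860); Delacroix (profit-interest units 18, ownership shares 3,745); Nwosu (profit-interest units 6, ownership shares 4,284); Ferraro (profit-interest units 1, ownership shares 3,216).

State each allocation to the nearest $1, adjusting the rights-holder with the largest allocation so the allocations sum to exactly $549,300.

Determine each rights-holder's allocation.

Totals — profit-interest units 49, ownership shares 15,043.
Blended shares (55% profit-interest units + 45% ownership shares): Andrade 0.1328; Vance 0.2502; Delacroix 0.3141; Nwosu 0.1955; Ferraro 0.1074.
Pro-rata amounts: Andrade 72,939.36; Vance 137,443.67; Delacroix 172,518.47; Nwosu 107,387.91; Ferraro 59,010.59.
At nearest $1: Andrade $72,939; Vance $137,444; Delacroix $172,518; Nwosu $107,388; Ferraro $59,011. Sum = $549,300.
Sum already equals the total — no adjustment.

Andrade: $72,939; Vance: $137,444; Delacroix: $172,518; Nwosu: $107,388; Ferraro: $59,011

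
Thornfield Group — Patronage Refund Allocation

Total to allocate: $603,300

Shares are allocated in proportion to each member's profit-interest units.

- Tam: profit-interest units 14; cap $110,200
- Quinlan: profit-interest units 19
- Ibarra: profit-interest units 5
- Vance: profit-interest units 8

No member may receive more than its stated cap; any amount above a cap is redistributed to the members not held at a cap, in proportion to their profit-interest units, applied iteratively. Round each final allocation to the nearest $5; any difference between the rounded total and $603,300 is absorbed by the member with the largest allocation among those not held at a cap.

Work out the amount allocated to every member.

Combined profit-interest units = 46.
Unconstrained shares: Tam 183,613.04; Quinlan 249,189.13; Ibarra 65,576.09; Vance 104,921.74.
Held at cap: Tam ($110,200); remaining pool $493,100 reallocated over remaining profit-interest units 32.
Shares after redistribution: Quinlan 292,778.12 → $292,780; Ibarra 77,046.88 → $77,045; Vance 123,275.00 → $123,275.

Tam: $110,200; Quinlan: $292,780; Ibarra: $77,045; Vance: $123,275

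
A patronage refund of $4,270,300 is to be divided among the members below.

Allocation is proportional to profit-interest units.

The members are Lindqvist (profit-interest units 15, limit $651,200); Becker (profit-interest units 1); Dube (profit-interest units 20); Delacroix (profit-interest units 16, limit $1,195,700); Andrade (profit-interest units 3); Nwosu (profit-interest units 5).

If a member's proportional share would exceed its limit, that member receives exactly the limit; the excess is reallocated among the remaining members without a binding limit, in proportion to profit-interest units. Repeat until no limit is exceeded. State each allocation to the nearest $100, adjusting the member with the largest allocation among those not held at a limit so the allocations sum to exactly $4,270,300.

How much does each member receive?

Profit-interest units total: 60.
Proportional shares (ignoring caps): Lindqvist 1,067,575.00; Becker 71,171.67; Dube 1,423,433.33; Delacroix 1,138,746.67; Andrade 213,515.00; Nwosu 355,858.33.
Cap binds for Lindqvist ($651,200); remaining pool $3,619,100 reallocated over remaining profit-interest units 45.
Cap binds for Delacroix ($1,195,700); remaining pool $2,423,400 reallocated over remaining profit-interest units 29.
Shares after redistribution: Becker 83,565.52 → $83,600; Dube 1,671,310.34 → $1,671,300; Andrade 250,696.55 → $250,700; Nwosu 417,827.59 → $417,800.

Lindqvist: $651,200 | Becker: $83,600 | Dube: $1,671,300 | Delacroix: $1,195,700 | Andrade: $250,700 | Nwosu: $417,800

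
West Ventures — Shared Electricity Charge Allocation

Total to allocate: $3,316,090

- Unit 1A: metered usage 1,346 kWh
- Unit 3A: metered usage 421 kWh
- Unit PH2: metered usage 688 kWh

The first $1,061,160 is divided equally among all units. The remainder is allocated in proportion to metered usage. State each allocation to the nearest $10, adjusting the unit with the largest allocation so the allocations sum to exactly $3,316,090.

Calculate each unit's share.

Unit 1A: $1,590,030; Unit 3A: $740,410; Unit PH2: $985,650

$1,061,160 shared equally gives $353,720 per unit.
Remainder $2,254,930 by metered usage (total 2,455): Unit 1A 1,236,307.85 → $1,236,310; Unit 3A 386,690.64 → $386,690; Unit PH2 631,931.50 → $631,930.
Totals: Unit 1A $353,720 + $1,236,310 = $1,590,030; Unit 3A $353,720 + $386,690 = $740,410; Unit PH2 $353,720 + $631,930 = $985,650.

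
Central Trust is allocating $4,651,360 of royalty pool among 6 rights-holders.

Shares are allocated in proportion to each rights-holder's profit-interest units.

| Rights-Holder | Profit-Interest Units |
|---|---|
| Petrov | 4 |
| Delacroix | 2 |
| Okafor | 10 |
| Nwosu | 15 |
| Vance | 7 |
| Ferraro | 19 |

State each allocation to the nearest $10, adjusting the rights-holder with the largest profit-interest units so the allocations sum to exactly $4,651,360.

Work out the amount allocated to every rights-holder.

Profit-interest units total: 4 + 2 + 10 + 15 + 7 + 19 = 57.
Unrounded shares: Petrov 326,411.23; Delacroix 163,205.61; Okafor 816,028.07; Nwosu 1,224,042.11; Vance 571,219.65; Ferraro 1,550,453.33.
At nearest $10: Petrov $326,410; Delacroix $163,210; Okafor $816,030; Nwosu $1,224,040; Vance $571,220; Ferraro $1,550,450. Sum = $4,651,360.
Rounded total matches; no reconciliation needed.

Petrov: $326,410; Delacroix: $163,210; Okafor: $816,030; Nwosu: $1,224,040; Vance: $571,220; Ferraro: $1,550,450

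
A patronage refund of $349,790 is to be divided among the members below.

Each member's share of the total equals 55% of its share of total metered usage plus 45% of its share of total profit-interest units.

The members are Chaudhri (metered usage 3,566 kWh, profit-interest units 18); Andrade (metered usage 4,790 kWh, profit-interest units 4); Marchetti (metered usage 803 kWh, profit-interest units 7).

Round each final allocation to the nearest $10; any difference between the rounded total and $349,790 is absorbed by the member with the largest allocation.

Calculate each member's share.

Metered usage total 9,159; profit-interest units total 29.
Combined weights (55% metered usage + 45% profit-interest units): Chaudhri 0.4934; Andrade 0.3497; Marchetti 0.1568.
Raw shares: Chaudhri 172,603.68; Andrade 122,324.90; Marchetti 54,861.42.
After rounding ($10): Chaudhri $172,600; Andrade $122,320; Marchetti $54,860. Sum = $349,780.
Difference $349,790 − $349,780 = +$10 applied to largest allocation (Chaudhri): Chaudhri becomes $172,610.

Chaudhri: $172,610 · Andrade: $122,320 · Marchetti: $54,860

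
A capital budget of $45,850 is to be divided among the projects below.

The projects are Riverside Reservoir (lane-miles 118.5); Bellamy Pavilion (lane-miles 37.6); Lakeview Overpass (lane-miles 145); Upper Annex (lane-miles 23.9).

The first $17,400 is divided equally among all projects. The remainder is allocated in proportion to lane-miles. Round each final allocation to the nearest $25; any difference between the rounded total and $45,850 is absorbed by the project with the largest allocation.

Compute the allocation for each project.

Riverside Reservoir: $14,725 | Bellamy Pavilion: $7,650 | Lakeview Overpass: $17,025 | Upper Annex: $6,450

$17,400 shared equally gives $4,350 per project.
Remainder $28,450 by lane-miles (total 325): Riverside Reservoir 10,373.31 → $10,375; Bellamy Pavilion 3,291.45 → $3,300; Lakeview Overpass 12,693.08 → $12,700; Upper Annex 2,092.17 → $2,100.
Rounding difference −$25 on remainder applied to Lakeview Overpass.
Totals: Riverside Reservoir $4,350 + $10,375 = $14,725; Bellamy Pavilion $4,350 + $3,300 = $7,650; Lakeview Overpass $4,350 + $12,675 = $17,025; Upper Annex $4,350 + $2,100 = $6,450.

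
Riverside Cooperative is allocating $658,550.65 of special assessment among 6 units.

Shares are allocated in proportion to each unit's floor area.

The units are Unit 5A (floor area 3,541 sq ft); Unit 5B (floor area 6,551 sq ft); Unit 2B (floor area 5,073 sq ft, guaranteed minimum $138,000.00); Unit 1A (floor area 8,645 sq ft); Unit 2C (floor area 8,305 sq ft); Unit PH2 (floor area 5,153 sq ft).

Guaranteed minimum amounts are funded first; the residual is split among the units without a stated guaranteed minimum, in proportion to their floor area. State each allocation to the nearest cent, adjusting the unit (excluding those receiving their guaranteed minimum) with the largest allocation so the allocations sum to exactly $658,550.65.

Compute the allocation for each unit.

Fund the minimums — Unit 2B $138,000.00. Residual $520,550.65.
Residual split over remaining floor area 32,195: Unit 5A 57,253.2956 → $57,253.30; Unit 5B 105,921.0222 → $105,921.02; Unit 1A 139,778.2379 → $139,778.24; Unit 2C 134,280.8867 → $134,280.89; Unit PH2 83,317.2076 → $83,317.21.
Rounding difference −$0.01 applied to Unit 1A → $139,778.23.

Unit 5A: $57,253.30; Unit 5B: $105,921.02; Unit 2B: $138,000.00; Unit 1A: $139,778.23; Unit 2C: $134,280.89; Unit PH2: $83,317.21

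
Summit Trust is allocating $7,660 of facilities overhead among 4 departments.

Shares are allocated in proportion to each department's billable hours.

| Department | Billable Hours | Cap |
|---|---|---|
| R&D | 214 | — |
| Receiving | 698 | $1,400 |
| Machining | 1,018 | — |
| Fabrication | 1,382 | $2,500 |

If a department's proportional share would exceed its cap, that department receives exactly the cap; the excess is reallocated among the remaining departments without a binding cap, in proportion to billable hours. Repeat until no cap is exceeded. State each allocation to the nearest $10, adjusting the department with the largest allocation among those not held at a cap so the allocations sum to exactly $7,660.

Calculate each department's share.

R&D: $650 · Receiving: $1,400 · Machining: $3,110 · Fabrication: $2,500

Sum of billable hours: 3,312.
Pro-rata shares before constraints: R&D 494.94; Receiving 1,614.34; Machining 2,354.43; Fabrication 3,196.29.
Cap binds for Receiving ($1,400), Fabrication ($2,500); remaining pool $3,760 reallocated over remaining billable hours 1,232.
Remaining shares: R&D 653.12 → $650; Machining 3,106.88 → $3,110.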